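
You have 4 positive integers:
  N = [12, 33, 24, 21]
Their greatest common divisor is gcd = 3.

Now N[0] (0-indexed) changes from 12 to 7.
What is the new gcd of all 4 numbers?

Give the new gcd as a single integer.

Numbers: [12, 33, 24, 21], gcd = 3
Change: index 0, 12 -> 7
gcd of the OTHER numbers (without index 0): gcd([33, 24, 21]) = 3
New gcd = gcd(g_others, new_val) = gcd(3, 7) = 1

Answer: 1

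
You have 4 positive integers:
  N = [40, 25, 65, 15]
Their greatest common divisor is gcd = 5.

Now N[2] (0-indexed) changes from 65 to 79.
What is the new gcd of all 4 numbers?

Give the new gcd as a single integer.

Answer: 1

Derivation:
Numbers: [40, 25, 65, 15], gcd = 5
Change: index 2, 65 -> 79
gcd of the OTHER numbers (without index 2): gcd([40, 25, 15]) = 5
New gcd = gcd(g_others, new_val) = gcd(5, 79) = 1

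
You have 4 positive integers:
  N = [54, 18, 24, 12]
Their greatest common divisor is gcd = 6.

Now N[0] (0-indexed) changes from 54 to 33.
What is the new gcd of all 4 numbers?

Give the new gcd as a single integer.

Numbers: [54, 18, 24, 12], gcd = 6
Change: index 0, 54 -> 33
gcd of the OTHER numbers (without index 0): gcd([18, 24, 12]) = 6
New gcd = gcd(g_others, new_val) = gcd(6, 33) = 3

Answer: 3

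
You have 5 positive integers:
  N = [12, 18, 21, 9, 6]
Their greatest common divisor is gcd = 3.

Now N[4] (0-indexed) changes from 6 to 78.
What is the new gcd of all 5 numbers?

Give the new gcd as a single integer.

Answer: 3

Derivation:
Numbers: [12, 18, 21, 9, 6], gcd = 3
Change: index 4, 6 -> 78
gcd of the OTHER numbers (without index 4): gcd([12, 18, 21, 9]) = 3
New gcd = gcd(g_others, new_val) = gcd(3, 78) = 3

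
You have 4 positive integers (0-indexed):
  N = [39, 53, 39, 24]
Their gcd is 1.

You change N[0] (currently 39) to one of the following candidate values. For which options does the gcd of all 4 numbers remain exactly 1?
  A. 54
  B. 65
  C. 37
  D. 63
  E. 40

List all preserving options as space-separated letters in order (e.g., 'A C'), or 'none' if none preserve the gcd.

Answer: A B C D E

Derivation:
Old gcd = 1; gcd of others (without N[0]) = 1
New gcd for candidate v: gcd(1, v). Preserves old gcd iff gcd(1, v) = 1.
  Option A: v=54, gcd(1,54)=1 -> preserves
  Option B: v=65, gcd(1,65)=1 -> preserves
  Option C: v=37, gcd(1,37)=1 -> preserves
  Option D: v=63, gcd(1,63)=1 -> preserves
  Option E: v=40, gcd(1,40)=1 -> preserves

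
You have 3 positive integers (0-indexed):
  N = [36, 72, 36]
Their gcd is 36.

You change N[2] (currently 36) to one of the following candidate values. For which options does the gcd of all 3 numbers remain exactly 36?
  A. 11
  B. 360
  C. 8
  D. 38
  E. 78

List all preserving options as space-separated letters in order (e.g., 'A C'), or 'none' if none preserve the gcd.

Old gcd = 36; gcd of others (without N[2]) = 36
New gcd for candidate v: gcd(36, v). Preserves old gcd iff gcd(36, v) = 36.
  Option A: v=11, gcd(36,11)=1 -> changes
  Option B: v=360, gcd(36,360)=36 -> preserves
  Option C: v=8, gcd(36,8)=4 -> changes
  Option D: v=38, gcd(36,38)=2 -> changes
  Option E: v=78, gcd(36,78)=6 -> changes

Answer: B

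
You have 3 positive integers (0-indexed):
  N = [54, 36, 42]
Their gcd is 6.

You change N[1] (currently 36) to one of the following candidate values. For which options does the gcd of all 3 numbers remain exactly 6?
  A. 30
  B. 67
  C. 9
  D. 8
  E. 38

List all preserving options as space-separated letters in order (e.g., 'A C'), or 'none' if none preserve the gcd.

Old gcd = 6; gcd of others (without N[1]) = 6
New gcd for candidate v: gcd(6, v). Preserves old gcd iff gcd(6, v) = 6.
  Option A: v=30, gcd(6,30)=6 -> preserves
  Option B: v=67, gcd(6,67)=1 -> changes
  Option C: v=9, gcd(6,9)=3 -> changes
  Option D: v=8, gcd(6,8)=2 -> changes
  Option E: v=38, gcd(6,38)=2 -> changes

Answer: A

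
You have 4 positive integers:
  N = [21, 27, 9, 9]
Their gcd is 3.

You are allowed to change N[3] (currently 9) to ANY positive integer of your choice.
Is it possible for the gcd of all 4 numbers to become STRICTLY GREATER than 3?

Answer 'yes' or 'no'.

Answer: no

Derivation:
Current gcd = 3
gcd of all OTHER numbers (without N[3]=9): gcd([21, 27, 9]) = 3
The new gcd after any change is gcd(3, new_value).
This can be at most 3.
Since 3 = old gcd 3, the gcd can only stay the same or decrease.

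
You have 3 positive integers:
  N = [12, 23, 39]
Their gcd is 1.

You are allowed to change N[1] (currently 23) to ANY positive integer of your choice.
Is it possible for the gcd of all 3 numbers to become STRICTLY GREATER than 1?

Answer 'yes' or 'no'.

Answer: yes

Derivation:
Current gcd = 1
gcd of all OTHER numbers (without N[1]=23): gcd([12, 39]) = 3
The new gcd after any change is gcd(3, new_value).
This can be at most 3.
Since 3 > old gcd 1, the gcd CAN increase (e.g., set N[1] = 3).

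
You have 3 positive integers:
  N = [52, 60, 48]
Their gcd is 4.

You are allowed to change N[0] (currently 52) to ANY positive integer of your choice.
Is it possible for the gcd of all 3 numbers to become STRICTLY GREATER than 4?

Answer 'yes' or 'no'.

Answer: yes

Derivation:
Current gcd = 4
gcd of all OTHER numbers (without N[0]=52): gcd([60, 48]) = 12
The new gcd after any change is gcd(12, new_value).
This can be at most 12.
Since 12 > old gcd 4, the gcd CAN increase (e.g., set N[0] = 12).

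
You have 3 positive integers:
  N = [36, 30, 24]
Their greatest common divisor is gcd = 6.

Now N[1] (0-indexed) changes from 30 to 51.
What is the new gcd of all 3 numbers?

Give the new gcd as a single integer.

Numbers: [36, 30, 24], gcd = 6
Change: index 1, 30 -> 51
gcd of the OTHER numbers (without index 1): gcd([36, 24]) = 12
New gcd = gcd(g_others, new_val) = gcd(12, 51) = 3

Answer: 3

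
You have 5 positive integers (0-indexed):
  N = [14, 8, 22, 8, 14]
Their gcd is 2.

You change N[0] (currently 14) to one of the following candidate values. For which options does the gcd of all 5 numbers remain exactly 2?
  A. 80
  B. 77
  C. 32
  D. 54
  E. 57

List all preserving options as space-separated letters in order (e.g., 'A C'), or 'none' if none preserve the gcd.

Old gcd = 2; gcd of others (without N[0]) = 2
New gcd for candidate v: gcd(2, v). Preserves old gcd iff gcd(2, v) = 2.
  Option A: v=80, gcd(2,80)=2 -> preserves
  Option B: v=77, gcd(2,77)=1 -> changes
  Option C: v=32, gcd(2,32)=2 -> preserves
  Option D: v=54, gcd(2,54)=2 -> preserves
  Option E: v=57, gcd(2,57)=1 -> changes

Answer: A C D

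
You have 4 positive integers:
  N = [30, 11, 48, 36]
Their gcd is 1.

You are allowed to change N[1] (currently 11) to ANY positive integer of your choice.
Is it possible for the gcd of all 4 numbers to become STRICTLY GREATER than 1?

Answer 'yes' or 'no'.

Current gcd = 1
gcd of all OTHER numbers (without N[1]=11): gcd([30, 48, 36]) = 6
The new gcd after any change is gcd(6, new_value).
This can be at most 6.
Since 6 > old gcd 1, the gcd CAN increase (e.g., set N[1] = 6).

Answer: yes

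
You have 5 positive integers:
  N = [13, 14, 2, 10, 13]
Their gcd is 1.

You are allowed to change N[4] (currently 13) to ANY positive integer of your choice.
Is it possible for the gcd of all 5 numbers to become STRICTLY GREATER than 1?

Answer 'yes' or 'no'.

Answer: no

Derivation:
Current gcd = 1
gcd of all OTHER numbers (without N[4]=13): gcd([13, 14, 2, 10]) = 1
The new gcd after any change is gcd(1, new_value).
This can be at most 1.
Since 1 = old gcd 1, the gcd can only stay the same or decrease.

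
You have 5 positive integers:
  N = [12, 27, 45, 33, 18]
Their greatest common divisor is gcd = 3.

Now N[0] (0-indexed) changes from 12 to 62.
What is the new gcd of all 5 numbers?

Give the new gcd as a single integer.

Numbers: [12, 27, 45, 33, 18], gcd = 3
Change: index 0, 12 -> 62
gcd of the OTHER numbers (without index 0): gcd([27, 45, 33, 18]) = 3
New gcd = gcd(g_others, new_val) = gcd(3, 62) = 1

Answer: 1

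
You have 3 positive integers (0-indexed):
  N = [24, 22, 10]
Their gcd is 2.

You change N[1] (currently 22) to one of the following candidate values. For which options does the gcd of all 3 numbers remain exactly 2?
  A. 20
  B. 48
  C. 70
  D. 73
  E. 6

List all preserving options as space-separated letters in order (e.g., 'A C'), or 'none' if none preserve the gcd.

Answer: A B C E

Derivation:
Old gcd = 2; gcd of others (without N[1]) = 2
New gcd for candidate v: gcd(2, v). Preserves old gcd iff gcd(2, v) = 2.
  Option A: v=20, gcd(2,20)=2 -> preserves
  Option B: v=48, gcd(2,48)=2 -> preserves
  Option C: v=70, gcd(2,70)=2 -> preserves
  Option D: v=73, gcd(2,73)=1 -> changes
  Option E: v=6, gcd(2,6)=2 -> preserves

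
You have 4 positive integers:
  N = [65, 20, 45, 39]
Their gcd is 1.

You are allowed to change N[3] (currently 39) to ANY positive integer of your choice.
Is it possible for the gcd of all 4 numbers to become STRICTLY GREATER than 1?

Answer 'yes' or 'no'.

Current gcd = 1
gcd of all OTHER numbers (without N[3]=39): gcd([65, 20, 45]) = 5
The new gcd after any change is gcd(5, new_value).
This can be at most 5.
Since 5 > old gcd 1, the gcd CAN increase (e.g., set N[3] = 5).

Answer: yes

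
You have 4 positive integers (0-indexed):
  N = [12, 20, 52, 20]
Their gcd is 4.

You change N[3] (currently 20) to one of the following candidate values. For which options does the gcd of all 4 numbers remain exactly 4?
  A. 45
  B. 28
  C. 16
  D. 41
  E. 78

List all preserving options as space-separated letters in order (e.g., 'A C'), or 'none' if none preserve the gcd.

Old gcd = 4; gcd of others (without N[3]) = 4
New gcd for candidate v: gcd(4, v). Preserves old gcd iff gcd(4, v) = 4.
  Option A: v=45, gcd(4,45)=1 -> changes
  Option B: v=28, gcd(4,28)=4 -> preserves
  Option C: v=16, gcd(4,16)=4 -> preserves
  Option D: v=41, gcd(4,41)=1 -> changes
  Option E: v=78, gcd(4,78)=2 -> changes

Answer: B C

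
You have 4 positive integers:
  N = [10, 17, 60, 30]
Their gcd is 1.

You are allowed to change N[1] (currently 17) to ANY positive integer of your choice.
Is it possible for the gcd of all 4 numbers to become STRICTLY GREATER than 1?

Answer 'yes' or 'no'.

Answer: yes

Derivation:
Current gcd = 1
gcd of all OTHER numbers (without N[1]=17): gcd([10, 60, 30]) = 10
The new gcd after any change is gcd(10, new_value).
This can be at most 10.
Since 10 > old gcd 1, the gcd CAN increase (e.g., set N[1] = 10).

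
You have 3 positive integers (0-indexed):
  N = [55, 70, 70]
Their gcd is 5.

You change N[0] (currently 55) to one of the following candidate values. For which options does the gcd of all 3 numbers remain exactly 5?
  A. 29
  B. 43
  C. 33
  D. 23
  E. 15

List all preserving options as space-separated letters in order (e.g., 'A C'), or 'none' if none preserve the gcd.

Old gcd = 5; gcd of others (without N[0]) = 70
New gcd for candidate v: gcd(70, v). Preserves old gcd iff gcd(70, v) = 5.
  Option A: v=29, gcd(70,29)=1 -> changes
  Option B: v=43, gcd(70,43)=1 -> changes
  Option C: v=33, gcd(70,33)=1 -> changes
  Option D: v=23, gcd(70,23)=1 -> changes
  Option E: v=15, gcd(70,15)=5 -> preserves

Answer: E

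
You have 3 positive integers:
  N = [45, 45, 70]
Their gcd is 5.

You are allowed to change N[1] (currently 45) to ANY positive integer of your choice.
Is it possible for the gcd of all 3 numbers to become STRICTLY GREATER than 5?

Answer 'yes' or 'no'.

Answer: no

Derivation:
Current gcd = 5
gcd of all OTHER numbers (without N[1]=45): gcd([45, 70]) = 5
The new gcd after any change is gcd(5, new_value).
This can be at most 5.
Since 5 = old gcd 5, the gcd can only stay the same or decrease.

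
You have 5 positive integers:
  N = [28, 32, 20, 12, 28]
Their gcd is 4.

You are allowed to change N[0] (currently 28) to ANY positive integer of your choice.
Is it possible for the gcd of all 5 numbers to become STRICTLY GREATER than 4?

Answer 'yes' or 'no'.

Current gcd = 4
gcd of all OTHER numbers (without N[0]=28): gcd([32, 20, 12, 28]) = 4
The new gcd after any change is gcd(4, new_value).
This can be at most 4.
Since 4 = old gcd 4, the gcd can only stay the same or decrease.

Answer: no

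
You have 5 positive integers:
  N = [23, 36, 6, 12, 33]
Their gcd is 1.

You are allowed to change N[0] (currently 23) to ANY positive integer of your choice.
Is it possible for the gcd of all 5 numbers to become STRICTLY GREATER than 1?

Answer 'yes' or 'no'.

Answer: yes

Derivation:
Current gcd = 1
gcd of all OTHER numbers (without N[0]=23): gcd([36, 6, 12, 33]) = 3
The new gcd after any change is gcd(3, new_value).
This can be at most 3.
Since 3 > old gcd 1, the gcd CAN increase (e.g., set N[0] = 3).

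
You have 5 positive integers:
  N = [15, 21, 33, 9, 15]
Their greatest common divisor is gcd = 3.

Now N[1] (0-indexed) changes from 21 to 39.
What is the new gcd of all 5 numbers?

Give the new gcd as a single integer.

Answer: 3

Derivation:
Numbers: [15, 21, 33, 9, 15], gcd = 3
Change: index 1, 21 -> 39
gcd of the OTHER numbers (without index 1): gcd([15, 33, 9, 15]) = 3
New gcd = gcd(g_others, new_val) = gcd(3, 39) = 3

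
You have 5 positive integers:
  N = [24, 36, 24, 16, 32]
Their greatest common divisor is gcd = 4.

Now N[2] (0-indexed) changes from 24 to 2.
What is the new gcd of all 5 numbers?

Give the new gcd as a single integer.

Numbers: [24, 36, 24, 16, 32], gcd = 4
Change: index 2, 24 -> 2
gcd of the OTHER numbers (without index 2): gcd([24, 36, 16, 32]) = 4
New gcd = gcd(g_others, new_val) = gcd(4, 2) = 2

Answer: 2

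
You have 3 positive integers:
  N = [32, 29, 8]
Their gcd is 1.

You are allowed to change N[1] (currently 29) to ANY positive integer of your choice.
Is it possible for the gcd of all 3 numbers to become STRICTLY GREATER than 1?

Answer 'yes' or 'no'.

Current gcd = 1
gcd of all OTHER numbers (without N[1]=29): gcd([32, 8]) = 8
The new gcd after any change is gcd(8, new_value).
This can be at most 8.
Since 8 > old gcd 1, the gcd CAN increase (e.g., set N[1] = 8).

Answer: yes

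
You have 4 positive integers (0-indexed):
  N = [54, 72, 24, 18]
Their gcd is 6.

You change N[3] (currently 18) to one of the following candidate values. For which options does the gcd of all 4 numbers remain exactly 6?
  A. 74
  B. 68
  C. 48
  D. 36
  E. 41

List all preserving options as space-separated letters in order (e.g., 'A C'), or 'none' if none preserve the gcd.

Old gcd = 6; gcd of others (without N[3]) = 6
New gcd for candidate v: gcd(6, v). Preserves old gcd iff gcd(6, v) = 6.
  Option A: v=74, gcd(6,74)=2 -> changes
  Option B: v=68, gcd(6,68)=2 -> changes
  Option C: v=48, gcd(6,48)=6 -> preserves
  Option D: v=36, gcd(6,36)=6 -> preserves
  Option E: v=41, gcd(6,41)=1 -> changes

Answer: C D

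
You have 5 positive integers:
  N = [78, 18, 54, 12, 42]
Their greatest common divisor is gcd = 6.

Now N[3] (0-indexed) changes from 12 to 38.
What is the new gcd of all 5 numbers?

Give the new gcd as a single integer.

Numbers: [78, 18, 54, 12, 42], gcd = 6
Change: index 3, 12 -> 38
gcd of the OTHER numbers (without index 3): gcd([78, 18, 54, 42]) = 6
New gcd = gcd(g_others, new_val) = gcd(6, 38) = 2

Answer: 2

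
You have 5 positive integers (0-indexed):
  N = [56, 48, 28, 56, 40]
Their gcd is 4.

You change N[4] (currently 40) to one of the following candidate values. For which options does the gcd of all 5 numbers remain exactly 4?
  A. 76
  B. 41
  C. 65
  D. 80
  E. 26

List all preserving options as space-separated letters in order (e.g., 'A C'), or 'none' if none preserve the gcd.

Answer: A D

Derivation:
Old gcd = 4; gcd of others (without N[4]) = 4
New gcd for candidate v: gcd(4, v). Preserves old gcd iff gcd(4, v) = 4.
  Option A: v=76, gcd(4,76)=4 -> preserves
  Option B: v=41, gcd(4,41)=1 -> changes
  Option C: v=65, gcd(4,65)=1 -> changes
  Option D: v=80, gcd(4,80)=4 -> preserves
  Option E: v=26, gcd(4,26)=2 -> changes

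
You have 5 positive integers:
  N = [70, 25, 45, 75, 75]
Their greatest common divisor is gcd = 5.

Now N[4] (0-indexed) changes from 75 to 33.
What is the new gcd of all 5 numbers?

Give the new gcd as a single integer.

Numbers: [70, 25, 45, 75, 75], gcd = 5
Change: index 4, 75 -> 33
gcd of the OTHER numbers (without index 4): gcd([70, 25, 45, 75]) = 5
New gcd = gcd(g_others, new_val) = gcd(5, 33) = 1

Answer: 1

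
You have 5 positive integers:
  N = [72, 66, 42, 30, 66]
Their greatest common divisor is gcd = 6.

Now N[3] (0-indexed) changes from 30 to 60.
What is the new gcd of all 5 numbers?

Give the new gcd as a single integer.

Answer: 6

Derivation:
Numbers: [72, 66, 42, 30, 66], gcd = 6
Change: index 3, 30 -> 60
gcd of the OTHER numbers (without index 3): gcd([72, 66, 42, 66]) = 6
New gcd = gcd(g_others, new_val) = gcd(6, 60) = 6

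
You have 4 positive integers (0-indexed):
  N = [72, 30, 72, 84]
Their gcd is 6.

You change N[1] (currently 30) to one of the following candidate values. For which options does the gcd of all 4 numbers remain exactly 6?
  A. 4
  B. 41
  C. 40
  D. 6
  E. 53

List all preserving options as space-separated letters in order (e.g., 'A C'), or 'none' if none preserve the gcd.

Answer: D

Derivation:
Old gcd = 6; gcd of others (without N[1]) = 12
New gcd for candidate v: gcd(12, v). Preserves old gcd iff gcd(12, v) = 6.
  Option A: v=4, gcd(12,4)=4 -> changes
  Option B: v=41, gcd(12,41)=1 -> changes
  Option C: v=40, gcd(12,40)=4 -> changes
  Option D: v=6, gcd(12,6)=6 -> preserves
  Option E: v=53, gcd(12,53)=1 -> changes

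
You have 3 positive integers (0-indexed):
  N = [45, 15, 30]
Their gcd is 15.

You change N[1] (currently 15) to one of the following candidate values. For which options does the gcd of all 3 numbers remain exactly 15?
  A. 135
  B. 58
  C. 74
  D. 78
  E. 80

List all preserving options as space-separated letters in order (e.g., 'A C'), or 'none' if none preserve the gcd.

Answer: A

Derivation:
Old gcd = 15; gcd of others (without N[1]) = 15
New gcd for candidate v: gcd(15, v). Preserves old gcd iff gcd(15, v) = 15.
  Option A: v=135, gcd(15,135)=15 -> preserves
  Option B: v=58, gcd(15,58)=1 -> changes
  Option C: v=74, gcd(15,74)=1 -> changes
  Option D: v=78, gcd(15,78)=3 -> changes
  Option E: v=80, gcd(15,80)=5 -> changes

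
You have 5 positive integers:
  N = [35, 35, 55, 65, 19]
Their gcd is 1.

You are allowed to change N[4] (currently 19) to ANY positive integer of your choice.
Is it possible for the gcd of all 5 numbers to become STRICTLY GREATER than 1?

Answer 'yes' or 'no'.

Current gcd = 1
gcd of all OTHER numbers (without N[4]=19): gcd([35, 35, 55, 65]) = 5
The new gcd after any change is gcd(5, new_value).
This can be at most 5.
Since 5 > old gcd 1, the gcd CAN increase (e.g., set N[4] = 5).

Answer: yes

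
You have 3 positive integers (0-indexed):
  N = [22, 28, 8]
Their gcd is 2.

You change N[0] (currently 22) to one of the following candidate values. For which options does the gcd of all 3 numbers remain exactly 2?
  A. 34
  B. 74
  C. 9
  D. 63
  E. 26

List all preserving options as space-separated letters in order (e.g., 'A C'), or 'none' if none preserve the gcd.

Answer: A B E

Derivation:
Old gcd = 2; gcd of others (without N[0]) = 4
New gcd for candidate v: gcd(4, v). Preserves old gcd iff gcd(4, v) = 2.
  Option A: v=34, gcd(4,34)=2 -> preserves
  Option B: v=74, gcd(4,74)=2 -> preserves
  Option C: v=9, gcd(4,9)=1 -> changes
  Option D: v=63, gcd(4,63)=1 -> changes
  Option E: v=26, gcd(4,26)=2 -> preserves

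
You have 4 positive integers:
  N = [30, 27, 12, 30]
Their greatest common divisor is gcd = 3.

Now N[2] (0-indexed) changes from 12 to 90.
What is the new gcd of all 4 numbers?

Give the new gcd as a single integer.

Answer: 3

Derivation:
Numbers: [30, 27, 12, 30], gcd = 3
Change: index 2, 12 -> 90
gcd of the OTHER numbers (without index 2): gcd([30, 27, 30]) = 3
New gcd = gcd(g_others, new_val) = gcd(3, 90) = 3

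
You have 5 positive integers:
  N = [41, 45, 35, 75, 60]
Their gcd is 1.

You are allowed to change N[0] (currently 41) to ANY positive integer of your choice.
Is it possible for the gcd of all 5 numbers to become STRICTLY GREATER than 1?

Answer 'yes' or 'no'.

Answer: yes

Derivation:
Current gcd = 1
gcd of all OTHER numbers (without N[0]=41): gcd([45, 35, 75, 60]) = 5
The new gcd after any change is gcd(5, new_value).
This can be at most 5.
Since 5 > old gcd 1, the gcd CAN increase (e.g., set N[0] = 5).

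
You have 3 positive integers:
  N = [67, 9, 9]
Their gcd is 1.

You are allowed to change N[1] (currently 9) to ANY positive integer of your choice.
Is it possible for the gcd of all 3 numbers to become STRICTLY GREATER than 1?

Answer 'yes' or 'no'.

Current gcd = 1
gcd of all OTHER numbers (without N[1]=9): gcd([67, 9]) = 1
The new gcd after any change is gcd(1, new_value).
This can be at most 1.
Since 1 = old gcd 1, the gcd can only stay the same or decrease.

Answer: no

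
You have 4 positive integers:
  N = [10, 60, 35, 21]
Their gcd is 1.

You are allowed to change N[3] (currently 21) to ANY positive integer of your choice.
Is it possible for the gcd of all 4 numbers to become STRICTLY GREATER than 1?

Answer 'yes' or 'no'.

Answer: yes

Derivation:
Current gcd = 1
gcd of all OTHER numbers (without N[3]=21): gcd([10, 60, 35]) = 5
The new gcd after any change is gcd(5, new_value).
This can be at most 5.
Since 5 > old gcd 1, the gcd CAN increase (e.g., set N[3] = 5).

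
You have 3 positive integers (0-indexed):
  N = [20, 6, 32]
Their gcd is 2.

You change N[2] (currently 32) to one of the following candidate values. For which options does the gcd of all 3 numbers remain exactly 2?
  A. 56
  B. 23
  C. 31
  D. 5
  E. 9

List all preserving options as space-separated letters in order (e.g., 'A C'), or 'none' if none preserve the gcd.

Answer: A

Derivation:
Old gcd = 2; gcd of others (without N[2]) = 2
New gcd for candidate v: gcd(2, v). Preserves old gcd iff gcd(2, v) = 2.
  Option A: v=56, gcd(2,56)=2 -> preserves
  Option B: v=23, gcd(2,23)=1 -> changes
  Option C: v=31, gcd(2,31)=1 -> changes
  Option D: v=5, gcd(2,5)=1 -> changes
  Option E: v=9, gcd(2,9)=1 -> changes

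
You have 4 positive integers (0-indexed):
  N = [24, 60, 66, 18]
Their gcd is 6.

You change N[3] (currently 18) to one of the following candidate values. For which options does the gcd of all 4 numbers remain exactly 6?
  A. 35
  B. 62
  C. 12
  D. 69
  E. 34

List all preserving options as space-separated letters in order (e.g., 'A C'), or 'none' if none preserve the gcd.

Old gcd = 6; gcd of others (without N[3]) = 6
New gcd for candidate v: gcd(6, v). Preserves old gcd iff gcd(6, v) = 6.
  Option A: v=35, gcd(6,35)=1 -> changes
  Option B: v=62, gcd(6,62)=2 -> changes
  Option C: v=12, gcd(6,12)=6 -> preserves
  Option D: v=69, gcd(6,69)=3 -> changes
  Option E: v=34, gcd(6,34)=2 -> changes

Answer: C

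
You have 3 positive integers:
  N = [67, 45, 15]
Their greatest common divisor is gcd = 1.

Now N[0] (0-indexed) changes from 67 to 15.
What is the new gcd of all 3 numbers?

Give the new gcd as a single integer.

Answer: 15

Derivation:
Numbers: [67, 45, 15], gcd = 1
Change: index 0, 67 -> 15
gcd of the OTHER numbers (without index 0): gcd([45, 15]) = 15
New gcd = gcd(g_others, new_val) = gcd(15, 15) = 15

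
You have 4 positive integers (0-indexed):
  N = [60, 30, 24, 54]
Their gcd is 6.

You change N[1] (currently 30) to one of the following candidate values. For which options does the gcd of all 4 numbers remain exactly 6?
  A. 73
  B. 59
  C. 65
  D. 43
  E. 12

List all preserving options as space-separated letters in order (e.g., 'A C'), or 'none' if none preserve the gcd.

Answer: E

Derivation:
Old gcd = 6; gcd of others (without N[1]) = 6
New gcd for candidate v: gcd(6, v). Preserves old gcd iff gcd(6, v) = 6.
  Option A: v=73, gcd(6,73)=1 -> changes
  Option B: v=59, gcd(6,59)=1 -> changes
  Option C: v=65, gcd(6,65)=1 -> changes
  Option D: v=43, gcd(6,43)=1 -> changes
  Option E: v=12, gcd(6,12)=6 -> preserves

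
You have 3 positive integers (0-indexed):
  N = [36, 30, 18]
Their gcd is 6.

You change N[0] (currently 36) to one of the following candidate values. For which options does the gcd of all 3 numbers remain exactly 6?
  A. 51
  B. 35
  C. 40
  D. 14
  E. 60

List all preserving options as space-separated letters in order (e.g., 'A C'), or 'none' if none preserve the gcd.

Answer: E

Derivation:
Old gcd = 6; gcd of others (without N[0]) = 6
New gcd for candidate v: gcd(6, v). Preserves old gcd iff gcd(6, v) = 6.
  Option A: v=51, gcd(6,51)=3 -> changes
  Option B: v=35, gcd(6,35)=1 -> changes
  Option C: v=40, gcd(6,40)=2 -> changes
  Option D: v=14, gcd(6,14)=2 -> changes
  Option E: v=60, gcd(6,60)=6 -> preserves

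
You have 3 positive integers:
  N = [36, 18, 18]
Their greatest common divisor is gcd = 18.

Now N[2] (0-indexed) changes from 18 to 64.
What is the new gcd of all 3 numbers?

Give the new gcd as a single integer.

Numbers: [36, 18, 18], gcd = 18
Change: index 2, 18 -> 64
gcd of the OTHER numbers (without index 2): gcd([36, 18]) = 18
New gcd = gcd(g_others, new_val) = gcd(18, 64) = 2

Answer: 2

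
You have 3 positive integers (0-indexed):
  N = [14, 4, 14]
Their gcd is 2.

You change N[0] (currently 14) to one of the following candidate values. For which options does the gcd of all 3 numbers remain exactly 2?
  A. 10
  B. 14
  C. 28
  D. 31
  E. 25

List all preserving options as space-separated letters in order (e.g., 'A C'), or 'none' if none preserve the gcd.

Answer: A B C

Derivation:
Old gcd = 2; gcd of others (without N[0]) = 2
New gcd for candidate v: gcd(2, v). Preserves old gcd iff gcd(2, v) = 2.
  Option A: v=10, gcd(2,10)=2 -> preserves
  Option B: v=14, gcd(2,14)=2 -> preserves
  Option C: v=28, gcd(2,28)=2 -> preserves
  Option D: v=31, gcd(2,31)=1 -> changes
  Option E: v=25, gcd(2,25)=1 -> changes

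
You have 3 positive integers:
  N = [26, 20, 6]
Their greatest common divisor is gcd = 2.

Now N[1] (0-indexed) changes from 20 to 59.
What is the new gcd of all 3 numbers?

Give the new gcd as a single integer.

Numbers: [26, 20, 6], gcd = 2
Change: index 1, 20 -> 59
gcd of the OTHER numbers (without index 1): gcd([26, 6]) = 2
New gcd = gcd(g_others, new_val) = gcd(2, 59) = 1

Answer: 1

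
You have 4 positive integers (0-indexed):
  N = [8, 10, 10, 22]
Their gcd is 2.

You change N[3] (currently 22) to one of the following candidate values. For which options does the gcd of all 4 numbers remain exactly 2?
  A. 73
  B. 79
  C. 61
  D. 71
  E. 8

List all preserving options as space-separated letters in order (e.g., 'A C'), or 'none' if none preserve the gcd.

Answer: E

Derivation:
Old gcd = 2; gcd of others (without N[3]) = 2
New gcd for candidate v: gcd(2, v). Preserves old gcd iff gcd(2, v) = 2.
  Option A: v=73, gcd(2,73)=1 -> changes
  Option B: v=79, gcd(2,79)=1 -> changes
  Option C: v=61, gcd(2,61)=1 -> changes
  Option D: v=71, gcd(2,71)=1 -> changes
  Option E: v=8, gcd(2,8)=2 -> preserves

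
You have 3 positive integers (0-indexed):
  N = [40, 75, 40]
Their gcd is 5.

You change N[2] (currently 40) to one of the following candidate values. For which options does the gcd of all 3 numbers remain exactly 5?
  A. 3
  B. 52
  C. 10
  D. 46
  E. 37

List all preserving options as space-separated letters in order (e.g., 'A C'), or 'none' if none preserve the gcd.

Old gcd = 5; gcd of others (without N[2]) = 5
New gcd for candidate v: gcd(5, v). Preserves old gcd iff gcd(5, v) = 5.
  Option A: v=3, gcd(5,3)=1 -> changes
  Option B: v=52, gcd(5,52)=1 -> changes
  Option C: v=10, gcd(5,10)=5 -> preserves
  Option D: v=46, gcd(5,46)=1 -> changes
  Option E: v=37, gcd(5,37)=1 -> changes

Answer: C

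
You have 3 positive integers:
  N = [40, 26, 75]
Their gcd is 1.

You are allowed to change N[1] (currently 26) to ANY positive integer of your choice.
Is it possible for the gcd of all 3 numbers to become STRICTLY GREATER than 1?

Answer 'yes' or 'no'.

Current gcd = 1
gcd of all OTHER numbers (without N[1]=26): gcd([40, 75]) = 5
The new gcd after any change is gcd(5, new_value).
This can be at most 5.
Since 5 > old gcd 1, the gcd CAN increase (e.g., set N[1] = 5).

Answer: yes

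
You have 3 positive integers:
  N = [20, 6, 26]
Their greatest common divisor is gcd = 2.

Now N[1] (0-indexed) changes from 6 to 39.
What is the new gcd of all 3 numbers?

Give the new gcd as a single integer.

Answer: 1

Derivation:
Numbers: [20, 6, 26], gcd = 2
Change: index 1, 6 -> 39
gcd of the OTHER numbers (without index 1): gcd([20, 26]) = 2
New gcd = gcd(g_others, new_val) = gcd(2, 39) = 1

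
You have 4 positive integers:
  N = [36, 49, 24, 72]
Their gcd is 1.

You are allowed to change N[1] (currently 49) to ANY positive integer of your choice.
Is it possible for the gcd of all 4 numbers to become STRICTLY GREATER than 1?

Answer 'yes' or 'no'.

Current gcd = 1
gcd of all OTHER numbers (without N[1]=49): gcd([36, 24, 72]) = 12
The new gcd after any change is gcd(12, new_value).
This can be at most 12.
Since 12 > old gcd 1, the gcd CAN increase (e.g., set N[1] = 12).

Answer: yes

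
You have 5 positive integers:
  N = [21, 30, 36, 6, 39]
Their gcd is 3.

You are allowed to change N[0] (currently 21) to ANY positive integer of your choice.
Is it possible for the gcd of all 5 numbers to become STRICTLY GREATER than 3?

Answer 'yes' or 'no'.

Answer: no

Derivation:
Current gcd = 3
gcd of all OTHER numbers (without N[0]=21): gcd([30, 36, 6, 39]) = 3
The new gcd after any change is gcd(3, new_value).
This can be at most 3.
Since 3 = old gcd 3, the gcd can only stay the same or decrease.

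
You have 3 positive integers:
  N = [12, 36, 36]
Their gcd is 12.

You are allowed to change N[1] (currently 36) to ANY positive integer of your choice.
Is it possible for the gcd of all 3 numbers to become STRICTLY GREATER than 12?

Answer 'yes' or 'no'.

Current gcd = 12
gcd of all OTHER numbers (without N[1]=36): gcd([12, 36]) = 12
The new gcd after any change is gcd(12, new_value).
This can be at most 12.
Since 12 = old gcd 12, the gcd can only stay the same or decrease.

Answer: no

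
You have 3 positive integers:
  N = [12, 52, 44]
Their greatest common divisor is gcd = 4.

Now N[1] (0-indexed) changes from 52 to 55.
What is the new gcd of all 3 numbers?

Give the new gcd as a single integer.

Numbers: [12, 52, 44], gcd = 4
Change: index 1, 52 -> 55
gcd of the OTHER numbers (without index 1): gcd([12, 44]) = 4
New gcd = gcd(g_others, new_val) = gcd(4, 55) = 1

Answer: 1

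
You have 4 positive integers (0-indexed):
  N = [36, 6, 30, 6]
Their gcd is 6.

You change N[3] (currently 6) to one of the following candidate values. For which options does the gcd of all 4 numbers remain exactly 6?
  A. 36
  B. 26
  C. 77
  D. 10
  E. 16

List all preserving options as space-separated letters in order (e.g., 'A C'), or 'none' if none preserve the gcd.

Answer: A

Derivation:
Old gcd = 6; gcd of others (without N[3]) = 6
New gcd for candidate v: gcd(6, v). Preserves old gcd iff gcd(6, v) = 6.
  Option A: v=36, gcd(6,36)=6 -> preserves
  Option B: v=26, gcd(6,26)=2 -> changes
  Option C: v=77, gcd(6,77)=1 -> changes
  Option D: v=10, gcd(6,10)=2 -> changes
  Option E: v=16, gcd(6,16)=2 -> changes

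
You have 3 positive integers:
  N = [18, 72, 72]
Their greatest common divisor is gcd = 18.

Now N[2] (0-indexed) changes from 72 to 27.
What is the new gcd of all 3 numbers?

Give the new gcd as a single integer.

Numbers: [18, 72, 72], gcd = 18
Change: index 2, 72 -> 27
gcd of the OTHER numbers (without index 2): gcd([18, 72]) = 18
New gcd = gcd(g_others, new_val) = gcd(18, 27) = 9

Answer: 9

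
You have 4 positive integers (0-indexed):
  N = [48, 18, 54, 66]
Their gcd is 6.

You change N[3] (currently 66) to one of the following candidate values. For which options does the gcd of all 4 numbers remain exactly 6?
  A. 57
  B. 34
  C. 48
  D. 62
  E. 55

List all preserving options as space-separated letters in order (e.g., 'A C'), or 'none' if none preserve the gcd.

Answer: C

Derivation:
Old gcd = 6; gcd of others (without N[3]) = 6
New gcd for candidate v: gcd(6, v). Preserves old gcd iff gcd(6, v) = 6.
  Option A: v=57, gcd(6,57)=3 -> changes
  Option B: v=34, gcd(6,34)=2 -> changes
  Option C: v=48, gcd(6,48)=6 -> preserves
  Option D: v=62, gcd(6,62)=2 -> changes
  Option E: v=55, gcd(6,55)=1 -> changes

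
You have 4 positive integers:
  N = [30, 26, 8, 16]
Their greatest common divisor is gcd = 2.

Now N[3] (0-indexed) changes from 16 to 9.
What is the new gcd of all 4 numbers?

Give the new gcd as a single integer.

Answer: 1

Derivation:
Numbers: [30, 26, 8, 16], gcd = 2
Change: index 3, 16 -> 9
gcd of the OTHER numbers (without index 3): gcd([30, 26, 8]) = 2
New gcd = gcd(g_others, new_val) = gcd(2, 9) = 1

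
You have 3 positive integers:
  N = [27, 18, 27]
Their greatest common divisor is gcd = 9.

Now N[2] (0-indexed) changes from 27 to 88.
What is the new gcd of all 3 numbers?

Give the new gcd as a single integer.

Numbers: [27, 18, 27], gcd = 9
Change: index 2, 27 -> 88
gcd of the OTHER numbers (without index 2): gcd([27, 18]) = 9
New gcd = gcd(g_others, new_val) = gcd(9, 88) = 1

Answer: 1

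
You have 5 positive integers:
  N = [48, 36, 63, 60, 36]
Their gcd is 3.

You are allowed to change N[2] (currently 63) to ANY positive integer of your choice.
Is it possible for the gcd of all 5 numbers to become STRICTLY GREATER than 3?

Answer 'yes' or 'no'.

Current gcd = 3
gcd of all OTHER numbers (without N[2]=63): gcd([48, 36, 60, 36]) = 12
The new gcd after any change is gcd(12, new_value).
This can be at most 12.
Since 12 > old gcd 3, the gcd CAN increase (e.g., set N[2] = 12).

Answer: yes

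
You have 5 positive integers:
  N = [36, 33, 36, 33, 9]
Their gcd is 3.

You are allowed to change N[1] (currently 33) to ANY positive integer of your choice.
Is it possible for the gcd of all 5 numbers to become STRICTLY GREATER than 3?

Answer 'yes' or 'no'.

Answer: no

Derivation:
Current gcd = 3
gcd of all OTHER numbers (without N[1]=33): gcd([36, 36, 33, 9]) = 3
The new gcd after any change is gcd(3, new_value).
This can be at most 3.
Since 3 = old gcd 3, the gcd can only stay the same or decrease.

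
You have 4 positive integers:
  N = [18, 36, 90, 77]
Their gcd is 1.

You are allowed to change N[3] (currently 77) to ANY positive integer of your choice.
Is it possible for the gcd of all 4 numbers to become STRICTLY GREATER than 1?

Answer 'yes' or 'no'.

Answer: yes

Derivation:
Current gcd = 1
gcd of all OTHER numbers (without N[3]=77): gcd([18, 36, 90]) = 18
The new gcd after any change is gcd(18, new_value).
This can be at most 18.
Since 18 > old gcd 1, the gcd CAN increase (e.g., set N[3] = 18).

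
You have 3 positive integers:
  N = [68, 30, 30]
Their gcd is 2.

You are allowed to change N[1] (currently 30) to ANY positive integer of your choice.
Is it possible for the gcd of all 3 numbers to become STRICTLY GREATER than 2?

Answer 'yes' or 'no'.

Current gcd = 2
gcd of all OTHER numbers (without N[1]=30): gcd([68, 30]) = 2
The new gcd after any change is gcd(2, new_value).
This can be at most 2.
Since 2 = old gcd 2, the gcd can only stay the same or decrease.

Answer: no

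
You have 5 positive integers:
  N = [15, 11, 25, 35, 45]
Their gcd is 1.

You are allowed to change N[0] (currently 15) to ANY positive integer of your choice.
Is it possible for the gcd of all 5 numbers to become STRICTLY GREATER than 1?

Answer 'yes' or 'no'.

Current gcd = 1
gcd of all OTHER numbers (without N[0]=15): gcd([11, 25, 35, 45]) = 1
The new gcd after any change is gcd(1, new_value).
This can be at most 1.
Since 1 = old gcd 1, the gcd can only stay the same or decrease.

Answer: no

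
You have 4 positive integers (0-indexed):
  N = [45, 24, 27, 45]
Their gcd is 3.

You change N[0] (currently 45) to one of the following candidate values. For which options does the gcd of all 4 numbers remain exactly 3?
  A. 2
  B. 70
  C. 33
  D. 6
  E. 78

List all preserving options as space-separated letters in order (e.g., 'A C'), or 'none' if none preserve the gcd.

Answer: C D E

Derivation:
Old gcd = 3; gcd of others (without N[0]) = 3
New gcd for candidate v: gcd(3, v). Preserves old gcd iff gcd(3, v) = 3.
  Option A: v=2, gcd(3,2)=1 -> changes
  Option B: v=70, gcd(3,70)=1 -> changes
  Option C: v=33, gcd(3,33)=3 -> preserves
  Option D: v=6, gcd(3,6)=3 -> preserves
  Option E: v=78, gcd(3,78)=3 -> preserves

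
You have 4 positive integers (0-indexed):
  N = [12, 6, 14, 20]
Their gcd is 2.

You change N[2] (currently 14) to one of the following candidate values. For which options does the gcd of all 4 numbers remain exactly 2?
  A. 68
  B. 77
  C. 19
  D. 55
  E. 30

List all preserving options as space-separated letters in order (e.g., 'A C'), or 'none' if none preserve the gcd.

Old gcd = 2; gcd of others (without N[2]) = 2
New gcd for candidate v: gcd(2, v). Preserves old gcd iff gcd(2, v) = 2.
  Option A: v=68, gcd(2,68)=2 -> preserves
  Option B: v=77, gcd(2,77)=1 -> changes
  Option C: v=19, gcd(2,19)=1 -> changes
  Option D: v=55, gcd(2,55)=1 -> changes
  Option E: v=30, gcd(2,30)=2 -> preserves

Answer: A E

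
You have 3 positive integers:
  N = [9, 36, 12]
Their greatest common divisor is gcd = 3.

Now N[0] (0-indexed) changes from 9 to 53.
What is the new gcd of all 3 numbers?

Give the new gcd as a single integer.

Answer: 1

Derivation:
Numbers: [9, 36, 12], gcd = 3
Change: index 0, 9 -> 53
gcd of the OTHER numbers (without index 0): gcd([36, 12]) = 12
New gcd = gcd(g_others, new_val) = gcd(12, 53) = 1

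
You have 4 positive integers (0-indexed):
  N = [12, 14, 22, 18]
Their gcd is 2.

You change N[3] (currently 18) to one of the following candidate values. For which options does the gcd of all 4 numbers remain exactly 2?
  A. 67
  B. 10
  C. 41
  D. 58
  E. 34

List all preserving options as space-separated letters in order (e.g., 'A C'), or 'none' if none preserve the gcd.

Answer: B D E

Derivation:
Old gcd = 2; gcd of others (without N[3]) = 2
New gcd for candidate v: gcd(2, v). Preserves old gcd iff gcd(2, v) = 2.
  Option A: v=67, gcd(2,67)=1 -> changes
  Option B: v=10, gcd(2,10)=2 -> preserves
  Option C: v=41, gcd(2,41)=1 -> changes
  Option D: v=58, gcd(2,58)=2 -> preserves
  Option E: v=34, gcd(2,34)=2 -> preserves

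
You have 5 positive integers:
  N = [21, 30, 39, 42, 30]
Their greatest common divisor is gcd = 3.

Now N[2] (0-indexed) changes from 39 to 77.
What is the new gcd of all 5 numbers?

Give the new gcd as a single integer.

Answer: 1

Derivation:
Numbers: [21, 30, 39, 42, 30], gcd = 3
Change: index 2, 39 -> 77
gcd of the OTHER numbers (without index 2): gcd([21, 30, 42, 30]) = 3
New gcd = gcd(g_others, new_val) = gcd(3, 77) = 1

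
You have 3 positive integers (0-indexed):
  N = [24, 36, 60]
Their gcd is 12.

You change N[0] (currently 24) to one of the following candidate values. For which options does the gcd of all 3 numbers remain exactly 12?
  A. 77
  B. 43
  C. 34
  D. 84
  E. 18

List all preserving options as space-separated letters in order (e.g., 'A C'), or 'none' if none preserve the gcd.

Answer: D

Derivation:
Old gcd = 12; gcd of others (without N[0]) = 12
New gcd for candidate v: gcd(12, v). Preserves old gcd iff gcd(12, v) = 12.
  Option A: v=77, gcd(12,77)=1 -> changes
  Option B: v=43, gcd(12,43)=1 -> changes
  Option C: v=34, gcd(12,34)=2 -> changes
  Option D: v=84, gcd(12,84)=12 -> preserves
  Option E: v=18, gcd(12,18)=6 -> changes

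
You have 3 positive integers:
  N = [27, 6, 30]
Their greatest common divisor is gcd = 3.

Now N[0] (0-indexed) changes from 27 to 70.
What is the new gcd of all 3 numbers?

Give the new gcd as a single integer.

Numbers: [27, 6, 30], gcd = 3
Change: index 0, 27 -> 70
gcd of the OTHER numbers (without index 0): gcd([6, 30]) = 6
New gcd = gcd(g_others, new_val) = gcd(6, 70) = 2

Answer: 2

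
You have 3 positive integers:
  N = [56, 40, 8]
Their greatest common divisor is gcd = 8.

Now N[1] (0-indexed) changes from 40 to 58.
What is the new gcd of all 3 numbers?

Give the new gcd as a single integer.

Numbers: [56, 40, 8], gcd = 8
Change: index 1, 40 -> 58
gcd of the OTHER numbers (without index 1): gcd([56, 8]) = 8
New gcd = gcd(g_others, new_val) = gcd(8, 58) = 2

Answer: 2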